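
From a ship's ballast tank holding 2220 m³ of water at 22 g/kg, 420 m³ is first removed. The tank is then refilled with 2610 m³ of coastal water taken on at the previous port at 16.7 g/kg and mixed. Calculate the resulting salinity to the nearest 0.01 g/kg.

18.86 g/kg

Remaining after removal: 1,800 m³ at 22 g/kg (salt = 39,600)
After addition: salt = 39,600 + 2,610×16.7 = 83,187; volume = 4,410 m³
S = 83,187 / 4,410 = 18.8633 g/kg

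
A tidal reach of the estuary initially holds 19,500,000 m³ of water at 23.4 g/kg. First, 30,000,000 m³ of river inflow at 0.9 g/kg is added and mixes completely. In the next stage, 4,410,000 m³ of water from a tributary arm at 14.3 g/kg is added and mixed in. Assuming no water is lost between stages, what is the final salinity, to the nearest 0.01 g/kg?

10.13 g/kg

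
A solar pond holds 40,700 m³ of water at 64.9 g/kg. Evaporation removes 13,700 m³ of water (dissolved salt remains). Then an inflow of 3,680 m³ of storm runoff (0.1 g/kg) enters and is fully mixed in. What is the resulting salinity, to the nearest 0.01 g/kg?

After evaporation: salt = 40,700×64.9 = 2,641,430; volume = 40,700 − 13,700 = 27,000 m³
After mixing: salt = 2,641,430 + 3,680×0.1 = 2,641,798; volume = 27,000 + 3,680 = 30,680 m³
S = 2,641,798 / 30,680 = 86.1081 g/kg

86.11 g/kg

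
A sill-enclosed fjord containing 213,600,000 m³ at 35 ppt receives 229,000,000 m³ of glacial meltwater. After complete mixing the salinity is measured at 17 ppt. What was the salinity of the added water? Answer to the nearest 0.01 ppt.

0.21 ppt

Salt balance: 213,600,000×35 + 229,000,000×S = 442,600,000×17
7,476,000,000 + 229,000,000·S = 7,524,200,000
S = (7,524,200,000 − 7,476,000,000) / 229,000,000 = 0.2105 ppt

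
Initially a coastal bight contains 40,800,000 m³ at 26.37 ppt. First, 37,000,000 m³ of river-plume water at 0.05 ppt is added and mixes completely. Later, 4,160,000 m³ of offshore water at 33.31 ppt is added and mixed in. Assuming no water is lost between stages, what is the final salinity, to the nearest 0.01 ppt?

Total salt / total volume:
Initial salt = 40,800,000×26.37 = 1,075,896,000
After stage 1: salt = 1,075,896,000 + 37,000,000×0.05 = 1,077,746,000; volume = 77,800,000 m³; S = 13.853 ppt
After stage 2: salt = 1,077,746,000 + 4,160,000×33.31 = 1,216,315,600; volume = 81,960,000 m³
S = 1,216,315,600 / 81,960,000 = 14.8404 ppt

14.84 ppt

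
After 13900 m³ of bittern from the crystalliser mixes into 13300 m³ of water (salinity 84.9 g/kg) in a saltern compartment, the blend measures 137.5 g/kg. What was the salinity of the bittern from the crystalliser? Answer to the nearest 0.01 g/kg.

Salt balance: 13,300×84.9 + 13,900×S = 27,200×137.5
1,129,170 + 13,900·S = 3,740,000
S = (3,740,000 − 1,129,170) / 13,900 = 187.8295 g/kg

187.83 g/kg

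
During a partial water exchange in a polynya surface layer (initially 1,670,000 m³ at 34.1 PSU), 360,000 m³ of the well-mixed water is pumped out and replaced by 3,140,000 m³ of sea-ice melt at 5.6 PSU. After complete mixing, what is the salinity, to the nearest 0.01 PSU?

13.99 PSU

Remaining after removal: 1,310,000 m³ at 34.1 PSU (salt = 44,671,000)
After addition: salt = 44,671,000 + 3,140,000×5.6 = 62,255,000; volume = 4,450,000 m³
S = 62,255,000 / 4,450,000 = 13.9899 PSU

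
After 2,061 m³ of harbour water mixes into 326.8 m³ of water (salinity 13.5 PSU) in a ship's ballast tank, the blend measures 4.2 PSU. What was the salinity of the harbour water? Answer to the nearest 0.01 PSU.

2.73 PSU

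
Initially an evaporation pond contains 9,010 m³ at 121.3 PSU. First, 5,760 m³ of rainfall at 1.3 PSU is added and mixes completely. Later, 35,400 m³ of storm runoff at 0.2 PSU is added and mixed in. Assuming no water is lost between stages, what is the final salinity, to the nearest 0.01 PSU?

22.07 PSU

By conservation of dissolved salt,
Initial salt = 9,010×121.3 = 1,092,913
After stage 1: salt = 1,092,913 + 5,760×1.3 = 1,100,401; volume = 14,770 m³; S = 74.502 PSU
After stage 2: salt = 1,100,401 + 35,400×0.2 = 1,107,481; volume = 50,170 m³
S = 1,107,481 / 50,170 = 22.0746 PSU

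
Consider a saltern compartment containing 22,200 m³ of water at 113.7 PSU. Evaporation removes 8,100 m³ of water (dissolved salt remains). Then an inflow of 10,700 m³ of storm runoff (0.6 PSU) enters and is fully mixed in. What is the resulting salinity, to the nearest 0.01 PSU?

After evaporation: salt = 22,200×113.7 = 2,524,140; volume = 22,200 − 8,100 = 14,100 m³
After mixing: salt = 2,524,140 + 10,700×0.6 = 2,530,560; volume = 14,100 + 10,700 = 24,800 m³
S = 2,530,560 / 24,800 = 102.0387 PSU

102.04 PSU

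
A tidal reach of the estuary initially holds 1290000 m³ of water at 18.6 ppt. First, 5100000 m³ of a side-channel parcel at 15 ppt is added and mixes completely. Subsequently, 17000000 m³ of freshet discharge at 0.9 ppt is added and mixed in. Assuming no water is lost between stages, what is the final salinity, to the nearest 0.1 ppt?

5.0 ppt

Conserving salt mass:
Initial salt = 1,290,000×18.6 = 23,994,000
After stage 1: salt = 23,994,000 + 5,100,000×15 = 100,494,000; volume = 6,390,000 m³; S = 15.727 ppt
After stage 2: salt = 100,494,000 + 17,000,000×0.9 = 115,794,000; volume = 23,390,000 m³
S = 115,794,000 / 23,390,000 = 4.9506 ppt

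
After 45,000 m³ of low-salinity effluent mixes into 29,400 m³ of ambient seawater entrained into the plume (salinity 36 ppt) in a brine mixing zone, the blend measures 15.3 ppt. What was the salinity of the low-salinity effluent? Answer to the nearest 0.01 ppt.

Salt balance: 29,400×36 + 45,000×S = 74,400×15.3
1,058,400 + 45,000·S = 1,138,320
S = (1,138,320 − 1,058,400) / 45,000 = 1.776 ppt

1.78 ppt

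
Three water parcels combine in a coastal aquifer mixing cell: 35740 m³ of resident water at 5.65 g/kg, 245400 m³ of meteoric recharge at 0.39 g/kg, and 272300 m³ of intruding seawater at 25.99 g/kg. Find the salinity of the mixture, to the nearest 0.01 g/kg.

Conserving salt mass:
salt = 35,740×5.65 + 245,400×0.39 + 272,300×25.99 = 201,931 + 95,706 + 7,077,077 = 7,374,714
volume = 35,740 + 245,400 + 272,300 = 553,440 m³
S = 7,374,714 / 553,440 = 13.3252 g/kg

13.33 g/kg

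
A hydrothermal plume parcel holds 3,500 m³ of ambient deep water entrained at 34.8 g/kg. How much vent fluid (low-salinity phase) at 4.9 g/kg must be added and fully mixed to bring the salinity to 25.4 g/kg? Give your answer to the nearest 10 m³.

Salt balance: 3,500×34.8 + V×4.9 = (3,500+V)×25.4
121,800 + 4.9V = 88,900 + 25.4V
32,900 = 20.5V
V = 1,604.88 m³

1600 m³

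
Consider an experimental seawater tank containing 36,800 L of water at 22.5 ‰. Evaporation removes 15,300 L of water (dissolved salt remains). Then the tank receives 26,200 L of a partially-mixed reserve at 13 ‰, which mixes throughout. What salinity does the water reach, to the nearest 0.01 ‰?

After evaporation: salt = 36,800×22.5 = 828,000; volume = 36,800 − 15,300 = 21,500 L
After mixing: salt = 828,000 + 26,200×13 = 1,168,600; volume = 21,500 + 26,200 = 47,700 L
S = 1,168,600 / 47,700 = 24.499 ‰

24.50 ‰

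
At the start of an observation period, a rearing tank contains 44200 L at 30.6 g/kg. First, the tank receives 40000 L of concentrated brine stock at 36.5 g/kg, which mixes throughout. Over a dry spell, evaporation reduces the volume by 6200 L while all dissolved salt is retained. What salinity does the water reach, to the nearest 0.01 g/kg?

36.06 g/kg

After mixing: salt = 44,200×30.6 + 40,000×36.5 = 2,812,520; volume = 84,200 L
After evaporation: salt unchanged = 2,812,520; volume = 84,200 − 6,200 = 78,000 L
S = 2,812,520 / 78,000 = 36.0579 g/kg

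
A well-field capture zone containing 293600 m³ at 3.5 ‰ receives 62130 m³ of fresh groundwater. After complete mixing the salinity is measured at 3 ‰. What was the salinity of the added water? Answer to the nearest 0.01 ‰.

Salt balance: 293,600×3.5 + 62,130×S = 355,730×3
1,027,600 + 62,130·S = 1,067,190
S = (1,067,190 − 1,027,600) / 62,130 = 0.6372 ‰

0.64 ‰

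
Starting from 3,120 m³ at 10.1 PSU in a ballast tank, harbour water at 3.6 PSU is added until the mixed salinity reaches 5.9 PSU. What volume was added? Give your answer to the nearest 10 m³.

Salt balance: 3,120×10.1 + V×3.6 = (3,120+V)×5.9
31,512 + 3.6V = 18,408 + 5.9V
13,104 = 2.3V
V = 5,697.39 m³

5700 m³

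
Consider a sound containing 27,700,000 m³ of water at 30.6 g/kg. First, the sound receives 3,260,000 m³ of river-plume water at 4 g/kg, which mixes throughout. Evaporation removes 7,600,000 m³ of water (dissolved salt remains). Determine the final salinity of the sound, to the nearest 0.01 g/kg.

After mixing: salt = 27,700,000×30.6 + 3,260,000×4 = 860,660,000; volume = 30,960,000 m³
After evaporation: salt unchanged = 860,660,000; volume = 30,960,000 − 7,600,000 = 23,360,000 m³
S = 860,660,000 / 23,360,000 = 36.8433 g/kg

36.84 g/kg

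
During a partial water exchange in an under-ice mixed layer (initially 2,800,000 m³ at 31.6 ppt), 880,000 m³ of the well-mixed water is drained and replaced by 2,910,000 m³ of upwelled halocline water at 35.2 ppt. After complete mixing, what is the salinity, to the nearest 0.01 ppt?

33.77 ppt

Remaining after removal: 1,920,000 m³ at 31.6 ppt (salt = 60,672,000)
After addition: salt = 60,672,000 + 2,910,000×35.2 = 163,104,000; volume = 4,830,000 m³
S = 163,104,000 / 4,830,000 = 33.7689 ppt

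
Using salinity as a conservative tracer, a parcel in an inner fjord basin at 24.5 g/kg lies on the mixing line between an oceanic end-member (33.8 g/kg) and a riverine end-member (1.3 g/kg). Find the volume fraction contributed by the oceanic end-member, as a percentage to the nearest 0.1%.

Let g be the oceanic fraction. Salt balance per unit volume:
g×33.8 + (1−g)×1.3 = 24.5
g = (24.5 − 1.3) / (33.8 − 1.3) = 23.2/32.5 = 0.7138

71.4%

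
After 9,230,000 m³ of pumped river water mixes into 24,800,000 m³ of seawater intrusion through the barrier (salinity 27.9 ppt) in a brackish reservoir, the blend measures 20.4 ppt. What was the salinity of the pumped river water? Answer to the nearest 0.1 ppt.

Salt balance: 24,800,000×27.9 + 9,230,000×S = 34,030,000×20.4
691,920,000 + 9,230,000·S = 694,212,000
S = (694,212,000 − 691,920,000) / 9,230,000 = 0.2483 ppt

0.2 ppt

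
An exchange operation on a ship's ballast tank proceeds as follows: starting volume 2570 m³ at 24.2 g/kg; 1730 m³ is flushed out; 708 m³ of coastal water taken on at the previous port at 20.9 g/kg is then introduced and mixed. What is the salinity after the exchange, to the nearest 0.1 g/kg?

22.7 g/kg

Remaining after removal: 840 m³ at 24.2 g/kg (salt = 20,328)
After addition: salt = 20,328 + 708×20.9 = 35,125.2; volume = 1,548 m³
S = 35,125.2 / 1,548 = 22.6907 g/kg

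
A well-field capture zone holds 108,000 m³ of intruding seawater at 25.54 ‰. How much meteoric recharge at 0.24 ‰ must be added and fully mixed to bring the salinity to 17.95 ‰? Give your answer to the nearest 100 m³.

46300 m³

Salt balance: 108,000×25.54 + V×0.24 = (108,000+V)×17.95
2,758,320 + 0.24V = 1,938,600 + 17.95V
819,720 = 17.71V
V = 46,285.71 m³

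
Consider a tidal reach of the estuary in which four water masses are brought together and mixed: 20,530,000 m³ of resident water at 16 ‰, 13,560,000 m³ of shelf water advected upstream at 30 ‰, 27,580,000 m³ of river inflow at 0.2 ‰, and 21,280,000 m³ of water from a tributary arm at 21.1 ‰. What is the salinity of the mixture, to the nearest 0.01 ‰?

14.34 ‰

Weighted by volume,
salt = 20,530,000×16 + 13,560,000×30 + 27,580,000×0.2 + 21,280,000×21.1 = 328,480,000 + 406,800,000 + 5,516,000 + 449,008,000 = 1,189,804,000
volume = 20,530,000 + 13,560,000 + 27,580,000 + 21,280,000 = 82,950,000 m³
S = 1,189,804,000 / 82,950,000 = 14.3436 ‰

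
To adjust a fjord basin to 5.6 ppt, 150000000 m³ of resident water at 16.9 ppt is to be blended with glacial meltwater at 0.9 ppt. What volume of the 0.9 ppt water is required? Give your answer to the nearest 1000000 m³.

Salt balance: 150,000,000×16.9 + V×0.9 = (150,000,000+V)×5.6
2,535,000,000 + 0.9V = 840,000,000 + 5.6V
1,695,000,000 = 4.7V
V = 360,638,297.87 m³

361000000 m³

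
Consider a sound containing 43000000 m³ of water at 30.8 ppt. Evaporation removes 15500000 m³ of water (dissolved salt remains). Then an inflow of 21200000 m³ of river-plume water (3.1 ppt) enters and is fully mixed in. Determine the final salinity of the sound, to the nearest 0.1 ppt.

28.5 ppt

After evaporation: salt = 43,000,000×30.8 = 1,324,400,000; volume = 43,000,000 − 15,500,000 = 27,500,000 m³
After mixing: salt = 1,324,400,000 + 21,200,000×3.1 = 1,390,120,000; volume = 27,500,000 + 21,200,000 = 48,700,000 m³
S = 1,390,120,000 / 48,700,000 = 28.5446 ppt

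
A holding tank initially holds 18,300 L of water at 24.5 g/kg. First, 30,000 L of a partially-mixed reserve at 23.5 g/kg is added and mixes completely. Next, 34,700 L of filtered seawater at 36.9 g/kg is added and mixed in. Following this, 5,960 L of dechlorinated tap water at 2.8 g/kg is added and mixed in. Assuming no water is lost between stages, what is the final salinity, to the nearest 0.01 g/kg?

Salt balance:
Initial salt = 18,300×24.5 = 448,350
After stage 1: salt = 448,350 + 30,000×23.5 = 1,153,350; volume = 48,300 L; S = 23.879 g/kg
After stage 2: salt = 1,153,350 + 34,700×36.9 = 2,433,780; volume = 83,000 L; S = 29.323 g/kg
After stage 3: salt = 2,433,780 + 5,960×2.8 = 2,450,468; volume = 88,960 L
S = 2,450,468 / 88,960 = 27.5457 g/kg

27.55 g/kg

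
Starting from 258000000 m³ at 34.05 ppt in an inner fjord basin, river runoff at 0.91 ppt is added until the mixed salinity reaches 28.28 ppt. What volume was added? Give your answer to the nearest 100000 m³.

54400000 m³

Salt balance: 258,000,000×34.05 + V×0.91 = (258,000,000+V)×28.28
8,784,900,000 + 0.91V = 7,296,240,000 + 28.28V
1,488,660,000 = 27.37V
V = 54,390,208.26 m³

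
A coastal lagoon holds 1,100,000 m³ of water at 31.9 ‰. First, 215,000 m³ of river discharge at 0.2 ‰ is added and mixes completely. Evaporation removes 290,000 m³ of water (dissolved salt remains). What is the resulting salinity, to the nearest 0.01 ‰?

After mixing: salt = 1,100,000×31.9 + 215,000×0.2 = 35,133,000; volume = 1,315,000 m³
After evaporation: salt unchanged = 35,133,000; volume = 1,315,000 − 290,000 = 1,025,000 m³
S = 35,133,000 / 1,025,000 = 34.2761 ‰

34.28 ‰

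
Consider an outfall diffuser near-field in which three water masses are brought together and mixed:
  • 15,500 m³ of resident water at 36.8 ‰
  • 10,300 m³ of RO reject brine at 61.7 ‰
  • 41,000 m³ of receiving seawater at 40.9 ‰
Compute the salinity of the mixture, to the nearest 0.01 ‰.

Total salt / total volume:
salt = 15,500×36.8 + 10,300×61.7 + 41,000×40.9 = 570,400 + 635,510 + 1,676,900 = 2,882,810
volume = 15,500 + 10,300 + 41,000 = 66,800 m³
S = 2,882,810 / 66,800 = 43.1558 ‰

43.16 ‰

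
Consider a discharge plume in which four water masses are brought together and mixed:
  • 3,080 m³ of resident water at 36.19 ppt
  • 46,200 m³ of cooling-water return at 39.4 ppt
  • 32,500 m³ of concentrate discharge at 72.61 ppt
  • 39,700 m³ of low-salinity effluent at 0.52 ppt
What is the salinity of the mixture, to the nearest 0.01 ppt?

Conserving salt mass:
salt = 3,080×36.19 + 46,200×39.4 + 32,500×72.61 + 39,700×0.52 = 111,465.2 + 1,820,280 + 2,359,825 + 20,644 = 4,312,214.2
volume = 3,080 + 46,200 + 32,500 + 39,700 = 121,480 m³
S = 4,312,214.2 / 121,480 = 35.4973 ppt

35.50 ppt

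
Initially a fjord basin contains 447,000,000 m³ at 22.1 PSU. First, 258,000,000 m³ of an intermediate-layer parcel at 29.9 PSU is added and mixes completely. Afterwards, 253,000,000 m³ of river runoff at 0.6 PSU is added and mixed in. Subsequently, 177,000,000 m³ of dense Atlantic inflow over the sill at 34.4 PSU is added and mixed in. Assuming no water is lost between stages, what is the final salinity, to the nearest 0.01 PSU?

21.00 PSU

Total salt / total volume:
Initial salt = 447,000,000×22.1 = 9,878,700,000
After stage 1: salt = 9,878,700,000 + 258,000,000×29.9 = 17,592,900,000; volume = 705,000,000 m³; S = 24.954 PSU
After stage 2: salt = 17,592,900,000 + 253,000,000×0.6 = 17,744,700,000; volume = 958,000,000 m³; S = 18.523 PSU
After stage 3: salt = 17,744,700,000 + 177,000,000×34.4 = 23,833,500,000; volume = 1,135,000,000 m³
S = 23,833,500,000 / 1,135,000,000 = 20.9987 PSU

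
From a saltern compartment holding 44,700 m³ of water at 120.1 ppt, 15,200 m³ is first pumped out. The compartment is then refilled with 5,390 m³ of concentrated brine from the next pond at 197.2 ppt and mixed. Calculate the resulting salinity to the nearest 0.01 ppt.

Remaining after removal: 29,500 m³ at 120.1 ppt (salt = 3,542,950)
After addition: salt = 3,542,950 + 5,390×197.2 = 4,605,858; volume = 34,890 m³
S = 4,605,858 / 34,890 = 132.0108 ppt

132.01 ppt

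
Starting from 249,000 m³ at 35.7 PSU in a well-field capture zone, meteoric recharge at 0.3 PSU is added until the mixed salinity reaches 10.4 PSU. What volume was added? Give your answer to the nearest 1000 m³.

624000 m³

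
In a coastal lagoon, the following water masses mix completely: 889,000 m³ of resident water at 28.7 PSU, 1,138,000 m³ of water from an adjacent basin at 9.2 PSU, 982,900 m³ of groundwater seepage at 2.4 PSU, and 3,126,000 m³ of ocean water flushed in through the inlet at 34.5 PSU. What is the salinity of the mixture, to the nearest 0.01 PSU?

23.83 PSU

Conserving salt mass:
salt = 889,000×28.7 + 1,138,000×9.2 + 982,900×2.4 + 3,126,000×34.5 = 25,514,300 + 10,469,600 + 2,358,960 + 107,847,000 = 146,189,860
volume = 889,000 + 1,138,000 + 982,900 + 3,126,000 = 6,135,900 m³
S = 146,189,860 / 6,135,900 = 23.8253 PSU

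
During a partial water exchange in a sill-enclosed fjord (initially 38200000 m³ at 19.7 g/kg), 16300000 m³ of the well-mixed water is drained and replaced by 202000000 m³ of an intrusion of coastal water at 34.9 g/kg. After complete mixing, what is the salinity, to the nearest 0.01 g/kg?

Remaining after removal: 21,900,000 m³ at 19.7 g/kg (salt = 431,430,000)
After addition: salt = 431,430,000 + 202,000,000×34.9 = 7,481,230,000; volume = 223,900,000 m³
S = 7,481,230,000 / 223,900,000 = 33.4133 g/kg

33.41 g/kg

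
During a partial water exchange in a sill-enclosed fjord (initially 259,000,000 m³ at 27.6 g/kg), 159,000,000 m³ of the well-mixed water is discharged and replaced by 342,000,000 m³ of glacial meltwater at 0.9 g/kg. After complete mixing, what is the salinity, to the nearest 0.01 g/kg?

6.94 g/kg

Remaining after removal: 100,000,000 m³ at 27.6 g/kg (salt = 2,760,000,000)
After addition: salt = 2,760,000,000 + 342,000,000×0.9 = 3,067,800,000; volume = 442,000,000 m³
S = 3,067,800,000 / 442,000,000 = 6.9407 g/kg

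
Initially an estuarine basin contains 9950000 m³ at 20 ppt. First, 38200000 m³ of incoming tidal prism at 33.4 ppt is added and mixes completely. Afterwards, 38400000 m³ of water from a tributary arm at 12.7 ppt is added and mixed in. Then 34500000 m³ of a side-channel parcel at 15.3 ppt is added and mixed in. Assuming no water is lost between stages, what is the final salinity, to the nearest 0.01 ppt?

20.57 ppt

Salt balance:
Initial salt = 9,950,000×20 = 199,000,000
After stage 1: salt = 199,000,000 + 38,200,000×33.4 = 1,474,880,000; volume = 48,150,000 m³; S = 30.631 ppt
After stage 2: salt = 1,474,880,000 + 38,400,000×12.7 = 1,962,560,000; volume = 86,550,000 m³; S = 22.675 ppt
After stage 3: salt = 1,962,560,000 + 34,500,000×15.3 = 2,490,410,000; volume = 121,050,000 m³
S = 2,490,410,000 / 121,050,000 = 20.5734 ppt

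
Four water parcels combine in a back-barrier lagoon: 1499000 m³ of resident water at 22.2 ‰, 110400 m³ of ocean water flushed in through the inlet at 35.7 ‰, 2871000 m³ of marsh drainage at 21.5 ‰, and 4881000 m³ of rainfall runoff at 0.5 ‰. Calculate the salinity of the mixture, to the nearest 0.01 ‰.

Total salt / total volume:
salt = 1,499,000×22.2 + 110,400×35.7 + 2,871,000×21.5 + 4,881,000×0.5 = 33,277,800 + 3,941,280 + 61,726,500 + 2,440,500 = 101,386,080
volume = 1,499,000 + 110,400 + 2,871,000 + 4,881,000 = 9,361,400 m³
S = 101,386,080 / 9,361,400 = 10.8302 ‰

10.83 ‰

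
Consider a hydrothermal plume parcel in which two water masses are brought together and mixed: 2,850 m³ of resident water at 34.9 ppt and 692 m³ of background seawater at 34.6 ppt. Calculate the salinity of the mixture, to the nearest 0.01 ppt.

Weighted by volume,
salt = 2,850×34.9 + 692×34.6 = 99,465 + 23,943.2 = 123,408.2
volume = 2,850 + 692 = 3,542 m³
S = 123,408.2 / 3,542 = 34.8414 ppt

34.84 ppt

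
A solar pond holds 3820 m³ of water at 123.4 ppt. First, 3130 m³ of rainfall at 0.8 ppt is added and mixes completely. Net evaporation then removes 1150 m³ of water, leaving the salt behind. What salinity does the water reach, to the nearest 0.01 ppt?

81.71 ppt

After mixing: salt = 3,820×123.4 + 3,130×0.8 = 473,892; volume = 6,950 m³
After evaporation: salt unchanged = 473,892; volume = 6,950 − 1,150 = 5,800 m³
S = 473,892 / 5,800 = 81.7055 ppt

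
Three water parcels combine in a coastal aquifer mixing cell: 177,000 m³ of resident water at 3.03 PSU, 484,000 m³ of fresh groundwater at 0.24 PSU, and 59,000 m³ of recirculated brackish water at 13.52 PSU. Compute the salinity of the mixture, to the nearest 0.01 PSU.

Mass of salt is conserved:
salt = 177,000×3.03 + 484,000×0.24 + 59,000×13.52 = 536,310 + 116,160 + 797,680 = 1,450,150
volume = 177,000 + 484,000 + 59,000 = 720,000 m³
S = 1,450,150 / 720,000 = 2.0141 PSU

2.01 PSU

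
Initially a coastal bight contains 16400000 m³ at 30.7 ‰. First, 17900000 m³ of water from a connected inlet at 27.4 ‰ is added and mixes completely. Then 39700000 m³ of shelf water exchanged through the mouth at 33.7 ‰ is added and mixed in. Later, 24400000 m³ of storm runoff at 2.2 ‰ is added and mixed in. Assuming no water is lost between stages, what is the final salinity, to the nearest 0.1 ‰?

Conserving salt mass:
Initial salt = 16,400,000×30.7 = 503,480,000
After stage 1: salt = 503,480,000 + 17,900,000×27.4 = 993,940,000; volume = 34,300,000 m³; S = 28.978 ‰
After stage 2: salt = 993,940,000 + 39,700,000×33.7 = 2,331,830,000; volume = 74,000,000 m³; S = 31.511 ‰
After stage 3: salt = 2,331,830,000 + 24,400,000×2.2 = 2,385,510,000; volume = 98,400,000 m³
S = 2,385,510,000 / 98,400,000 = 24.243 ‰

24.2 ‰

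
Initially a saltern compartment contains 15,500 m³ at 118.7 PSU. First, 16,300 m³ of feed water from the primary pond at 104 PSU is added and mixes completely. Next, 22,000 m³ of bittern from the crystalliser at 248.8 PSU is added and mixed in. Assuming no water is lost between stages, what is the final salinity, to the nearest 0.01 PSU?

167.45 PSU

Weighted by volume,
Initial salt = 15,500×118.7 = 1,839,850
After stage 1: salt = 1,839,850 + 16,300×104 = 3,535,050; volume = 31,800 m³; S = 111.165 PSU
After stage 2: salt = 3,535,050 + 22,000×248.8 = 9,008,650; volume = 53,800 m³
S = 9,008,650 / 53,800 = 167.447 PSU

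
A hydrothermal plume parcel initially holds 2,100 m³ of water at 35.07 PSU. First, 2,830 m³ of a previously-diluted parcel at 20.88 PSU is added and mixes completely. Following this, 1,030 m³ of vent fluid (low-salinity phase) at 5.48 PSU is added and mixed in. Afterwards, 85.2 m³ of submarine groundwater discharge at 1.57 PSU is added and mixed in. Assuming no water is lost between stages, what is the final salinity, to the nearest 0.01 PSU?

22.91 PSU

Salt balance:
Initial salt = 2,100×35.07 = 73,647
After stage 1: salt = 73,647 + 2,830×20.88 = 132,737.4; volume = 4,930 m³; S = 26.924 PSU
After stage 2: salt = 132,737.4 + 1,030×5.48 = 138,381.8; volume = 5,960 m³; S = 23.218 PSU
After stage 3: salt = 138,381.8 + 85.2×1.57 = 138,515.564; volume = 6,045.2 m³
S = 138,515.564 / 6,045.2 = 22.9133 PSU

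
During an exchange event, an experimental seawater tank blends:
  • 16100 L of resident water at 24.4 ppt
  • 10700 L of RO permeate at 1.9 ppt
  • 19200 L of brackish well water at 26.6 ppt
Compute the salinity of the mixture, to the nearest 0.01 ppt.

20.08 ppt

Mass of salt is conserved:
salt = 16,100×24.4 + 10,700×1.9 + 19,200×26.6 = 392,840 + 20,330 + 510,720 = 923,890
volume = 16,100 + 10,700 + 19,200 = 46,000 L
S = 923,890 / 46,000 = 20.0846 ppt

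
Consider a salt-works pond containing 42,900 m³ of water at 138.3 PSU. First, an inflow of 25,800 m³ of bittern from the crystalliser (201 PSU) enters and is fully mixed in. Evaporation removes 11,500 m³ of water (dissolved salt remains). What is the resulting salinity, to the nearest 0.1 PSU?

194.4 PSU

After mixing: salt = 42,900×138.3 + 25,800×201 = 11,118,870; volume = 68,700 m³
After evaporation: salt unchanged = 11,118,870; volume = 68,700 − 11,500 = 57,200 m³
S = 11,118,870 / 57,200 = 194.3858 PSU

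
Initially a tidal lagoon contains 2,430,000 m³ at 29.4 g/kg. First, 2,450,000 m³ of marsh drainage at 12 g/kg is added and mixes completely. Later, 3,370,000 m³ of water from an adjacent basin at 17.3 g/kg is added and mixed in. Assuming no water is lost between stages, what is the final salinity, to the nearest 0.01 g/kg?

Mass of salt is conserved:
Initial salt = 2,430,000×29.4 = 71,442,000
After stage 1: salt = 71,442,000 + 2,450,000×12 = 100,842,000; volume = 4,880,000 m³; S = 20.664 g/kg
After stage 2: salt = 100,842,000 + 3,370,000×17.3 = 159,143,000; volume = 8,250,000 m³
S = 159,143,000 / 8,250,000 = 19.2901 g/kg

19.29 g/kg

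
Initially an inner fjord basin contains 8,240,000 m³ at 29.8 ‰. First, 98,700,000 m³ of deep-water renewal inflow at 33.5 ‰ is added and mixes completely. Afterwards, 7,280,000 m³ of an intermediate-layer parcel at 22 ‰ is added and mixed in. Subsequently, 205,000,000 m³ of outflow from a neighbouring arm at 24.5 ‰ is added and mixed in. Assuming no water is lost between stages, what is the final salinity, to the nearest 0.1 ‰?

27.4 ‰

Salt balance:
Initial salt = 8,240,000×29.8 = 245,552,000
After stage 1: salt = 245,552,000 + 98,700,000×33.5 = 3,552,002,000; volume = 106,940,000 m³; S = 33.215 ‰
After stage 2: salt = 3,552,002,000 + 7,280,000×22 = 3,712,162,000; volume = 114,220,000 m³; S = 32.5 ‰
After stage 3: salt = 3,712,162,000 + 205,000,000×24.5 = 8,734,662,000; volume = 319,220,000 m³
S = 8,734,662,000 / 319,220,000 = 27.3625 ‰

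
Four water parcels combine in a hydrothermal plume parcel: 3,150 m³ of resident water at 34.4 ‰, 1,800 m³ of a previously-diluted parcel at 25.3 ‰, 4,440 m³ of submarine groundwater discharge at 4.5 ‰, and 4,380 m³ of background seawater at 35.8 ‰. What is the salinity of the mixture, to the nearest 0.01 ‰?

Weighted by volume,
salt = 3,150×34.4 + 1,800×25.3 + 4,440×4.5 + 4,380×35.8 = 108,360 + 45,540 + 19,980 + 156,804 = 330,684
volume = 3,150 + 1,800 + 4,440 + 4,380 = 13,770 m³
S = 330,684 / 13,770 = 24.0148 ‰

24.01 ‰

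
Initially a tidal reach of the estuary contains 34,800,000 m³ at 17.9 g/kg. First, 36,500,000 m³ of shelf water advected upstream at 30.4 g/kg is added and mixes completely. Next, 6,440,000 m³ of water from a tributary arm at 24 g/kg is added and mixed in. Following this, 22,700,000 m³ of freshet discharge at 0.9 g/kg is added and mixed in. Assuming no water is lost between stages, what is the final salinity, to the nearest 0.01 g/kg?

18.99 g/kg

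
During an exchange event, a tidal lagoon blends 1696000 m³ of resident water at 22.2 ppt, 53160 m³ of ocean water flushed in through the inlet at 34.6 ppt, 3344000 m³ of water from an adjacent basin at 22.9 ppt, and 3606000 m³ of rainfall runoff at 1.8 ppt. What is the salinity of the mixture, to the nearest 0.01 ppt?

14.09 ppt

Weighted by volume,
salt = 1,696,000×22.2 + 53,160×34.6 + 3,344,000×22.9 + 3,606,000×1.8 = 37,651,200 + 1,839,336 + 76,577,600 + 6,490,800 = 122,558,936
volume = 1,696,000 + 53,160 + 3,344,000 + 3,606,000 = 8,699,160 m³
S = 122,558,936 / 8,699,160 = 14.0886 ppt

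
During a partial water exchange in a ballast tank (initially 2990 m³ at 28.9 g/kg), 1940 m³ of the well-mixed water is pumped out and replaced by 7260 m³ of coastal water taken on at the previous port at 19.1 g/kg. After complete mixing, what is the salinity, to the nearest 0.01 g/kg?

Remaining after removal: 1,050 m³ at 28.9 g/kg (salt = 30,345)
After addition: salt = 30,345 + 7,260×19.1 = 169,011; volume = 8,310 m³
S = 169,011 / 8,310 = 20.3383 g/kg

20.34 g/kg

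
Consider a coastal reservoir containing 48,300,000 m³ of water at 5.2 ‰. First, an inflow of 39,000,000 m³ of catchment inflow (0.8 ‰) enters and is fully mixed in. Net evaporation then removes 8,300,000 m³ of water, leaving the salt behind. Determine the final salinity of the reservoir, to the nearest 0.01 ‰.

After mixing: salt = 48,300,000×5.2 + 39,000,000×0.8 = 282,360,000; volume = 87,300,000 m³
After evaporation: salt unchanged = 282,360,000; volume = 87,300,000 − 8,300,000 = 79,000,000 m³
S = 282,360,000 / 79,000,000 = 3.5742 ‰

3.57 ‰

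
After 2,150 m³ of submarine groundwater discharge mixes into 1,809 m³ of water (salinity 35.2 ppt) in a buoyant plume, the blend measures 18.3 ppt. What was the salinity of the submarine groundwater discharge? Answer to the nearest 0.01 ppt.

Salt balance: 1,809×35.2 + 2,150×S = 3,959×18.3
63,676.8 + 2,150·S = 72,449.7
S = (72,449.7 − 63,676.8) / 2,150 = 4.0804 ppt

4.08 ppt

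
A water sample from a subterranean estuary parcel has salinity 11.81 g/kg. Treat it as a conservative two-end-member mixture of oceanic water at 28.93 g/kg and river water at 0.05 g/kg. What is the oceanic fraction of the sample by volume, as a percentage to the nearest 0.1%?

40.7%

Let g be the oceanic fraction. Salt balance per unit volume:
g×28.93 + (1−g)×0.05 = 11.81
g = (11.81 − 0.05) / (28.93 − 0.05) = 11.76/28.88 = 0.4072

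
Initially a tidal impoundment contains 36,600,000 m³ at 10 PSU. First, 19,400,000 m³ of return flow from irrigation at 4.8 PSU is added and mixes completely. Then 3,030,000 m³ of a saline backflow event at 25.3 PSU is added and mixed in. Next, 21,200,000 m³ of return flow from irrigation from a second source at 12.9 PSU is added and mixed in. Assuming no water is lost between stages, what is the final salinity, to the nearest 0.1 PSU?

Total salt / total volume:
Initial salt = 36,600,000×10 = 366,000,000
After stage 1: salt = 366,000,000 + 19,400,000×4.8 = 459,120,000; volume = 56,000,000 m³; S = 8.199 PSU
After stage 2: salt = 459,120,000 + 3,030,000×25.3 = 535,779,000; volume = 59,030,000 m³; S = 9.076 PSU
After stage 3: salt = 535,779,000 + 21,200,000×12.9 = 809,259,000; volume = 80,230,000 m³
S = 809,259,000 / 80,230,000 = 10.0867 PSU

10.1 PSU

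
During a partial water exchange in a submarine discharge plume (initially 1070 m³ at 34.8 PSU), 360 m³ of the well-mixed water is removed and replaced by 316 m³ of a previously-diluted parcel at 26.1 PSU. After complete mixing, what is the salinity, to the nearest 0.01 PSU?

Remaining after removal: 710 m³ at 34.8 PSU (salt = 24,708)
After addition: salt = 24,708 + 316×26.1 = 32,955.6; volume = 1,026 m³
S = 32,955.6 / 1,026 = 32.1205 PSU

32.12 PSU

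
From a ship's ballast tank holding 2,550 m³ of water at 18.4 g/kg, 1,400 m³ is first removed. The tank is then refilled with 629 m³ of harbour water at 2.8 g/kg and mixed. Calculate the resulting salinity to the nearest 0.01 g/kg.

12.88 g/kg

Remaining after removal: 1,150 m³ at 18.4 g/kg (salt = 21,160)
After addition: salt = 21,160 + 629×2.8 = 22,921.2; volume = 1,779 m³
S = 22,921.2 / 1,779 = 12.8843 g/kg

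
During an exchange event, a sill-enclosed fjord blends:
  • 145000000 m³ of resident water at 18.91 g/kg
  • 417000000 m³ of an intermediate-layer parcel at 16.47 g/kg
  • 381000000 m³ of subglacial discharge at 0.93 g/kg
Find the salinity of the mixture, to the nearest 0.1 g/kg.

Salt balance:
salt = 145,000,000×18.91 + 417,000,000×16.47 + 381,000,000×0.93 = 2,741,950,000 + 6,867,990,000 + 354,330,000 = 9,964,270,000
volume = 145,000,000 + 417,000,000 + 381,000,000 = 943,000,000 m³
S = 9,964,270,000 / 943,000,000 = 10.567 g/kg

10.6 g/kg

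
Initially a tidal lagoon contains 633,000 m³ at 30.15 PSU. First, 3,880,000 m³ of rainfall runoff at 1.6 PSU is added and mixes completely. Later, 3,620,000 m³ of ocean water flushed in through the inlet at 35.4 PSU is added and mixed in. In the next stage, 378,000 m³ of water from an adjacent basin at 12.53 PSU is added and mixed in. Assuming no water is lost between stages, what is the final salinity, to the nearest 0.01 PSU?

Salt balance:
Initial salt = 633,000×30.15 = 19,084,950
After stage 1: salt = 19,084,950 + 3,880,000×1.6 = 25,292,950; volume = 4,513,000 m³; S = 5.604 PSU
After stage 2: salt = 25,292,950 + 3,620,000×35.4 = 153,440,950; volume = 8,133,000 m³; S = 18.866 PSU
After stage 3: salt = 153,440,950 + 378,000×12.53 = 158,177,290; volume = 8,511,000 m³
S = 158,177,290 / 8,511,000 = 18.585 PSU

18.59 PSU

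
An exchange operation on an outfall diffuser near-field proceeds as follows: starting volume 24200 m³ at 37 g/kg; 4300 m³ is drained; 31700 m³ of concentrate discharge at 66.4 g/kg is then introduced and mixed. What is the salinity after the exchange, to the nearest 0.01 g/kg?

55.06 g/kg

Remaining after removal: 19,900 m³ at 37 g/kg (salt = 736,300)
After addition: salt = 736,300 + 31,700×66.4 = 2,841,180; volume = 51,600 m³
S = 2,841,180 / 51,600 = 55.0616 g/kg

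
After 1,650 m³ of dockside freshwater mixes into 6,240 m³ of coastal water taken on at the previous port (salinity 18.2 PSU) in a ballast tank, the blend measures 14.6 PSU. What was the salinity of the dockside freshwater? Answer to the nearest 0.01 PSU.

Salt balance: 6,240×18.2 + 1,650×S = 7,890×14.6
113,568 + 1,650·S = 115,194
S = (115,194 − 113,568) / 1,650 = 0.9855 PSU

0.99 PSU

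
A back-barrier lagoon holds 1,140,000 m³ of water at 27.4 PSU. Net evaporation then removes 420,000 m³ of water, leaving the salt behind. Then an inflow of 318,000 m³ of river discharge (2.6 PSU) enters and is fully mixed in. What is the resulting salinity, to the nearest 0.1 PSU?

30.9 PSU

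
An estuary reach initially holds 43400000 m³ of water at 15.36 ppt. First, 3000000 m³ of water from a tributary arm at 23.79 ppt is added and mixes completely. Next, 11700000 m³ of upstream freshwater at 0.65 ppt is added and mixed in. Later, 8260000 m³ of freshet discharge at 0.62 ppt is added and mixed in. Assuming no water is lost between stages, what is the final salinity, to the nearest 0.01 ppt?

11.31 ppt

Weighted by volume,
Initial salt = 43,400,000×15.36 = 666,624,000
After stage 1: salt = 666,624,000 + 3,000,000×23.79 = 737,994,000; volume = 46,400,000 m³; S = 15.905 ppt
After stage 2: salt = 737,994,000 + 11,700,000×0.65 = 745,599,000; volume = 58,100,000 m³; S = 12.833 ppt
After stage 3: salt = 745,599,000 + 8,260,000×0.62 = 750,720,200; volume = 66,360,000 m³
S = 750,720,200 / 66,360,000 = 11.3128 ppt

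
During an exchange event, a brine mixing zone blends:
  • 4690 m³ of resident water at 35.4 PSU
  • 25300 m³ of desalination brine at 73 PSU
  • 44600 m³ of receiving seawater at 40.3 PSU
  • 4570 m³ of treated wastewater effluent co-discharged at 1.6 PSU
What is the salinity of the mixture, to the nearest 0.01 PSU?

48.23 PSU

Salt balance:
salt = 4,690×35.4 + 25,300×73 + 44,600×40.3 + 4,570×1.6 = 166,026 + 1,846,900 + 1,797,380 + 7,312 = 3,817,618
volume = 4,690 + 25,300 + 44,600 + 4,570 = 79,160 m³
S = 3,817,618 / 79,160 = 48.2266 PSU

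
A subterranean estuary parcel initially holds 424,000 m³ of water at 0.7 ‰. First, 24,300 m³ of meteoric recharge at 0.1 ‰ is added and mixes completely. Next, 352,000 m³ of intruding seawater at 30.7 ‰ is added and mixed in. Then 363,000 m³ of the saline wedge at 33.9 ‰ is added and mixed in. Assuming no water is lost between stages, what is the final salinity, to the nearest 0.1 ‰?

20.1 ‰

Total salt / total volume:
Initial salt = 424,000×0.7 = 296,800
After stage 1: salt = 296,800 + 24,300×0.1 = 299,230; volume = 448,300 m³; S = 0.667 ‰
After stage 2: salt = 299,230 + 352,000×30.7 = 11,105,630; volume = 800,300 m³; S = 13.877 ‰
After stage 3: salt = 11,105,630 + 363,000×33.9 = 23,411,330; volume = 1,163,300 m³
S = 23,411,330 / 1,163,300 = 20.1249 ‰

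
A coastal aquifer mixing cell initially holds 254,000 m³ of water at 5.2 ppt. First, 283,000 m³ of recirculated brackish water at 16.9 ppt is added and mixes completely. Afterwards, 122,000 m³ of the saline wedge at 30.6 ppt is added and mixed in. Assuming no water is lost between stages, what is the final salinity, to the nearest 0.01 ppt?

Total salt / total volume:
Initial salt = 254,000×5.2 = 1,320,800
After stage 1: salt = 1,320,800 + 283,000×16.9 = 6,103,500; volume = 537,000 m³; S = 11.366 ppt
After stage 2: salt = 6,103,500 + 122,000×30.6 = 9,836,700; volume = 659,000 m³
S = 9,836,700 / 659,000 = 14.9267 ppt

14.93 ppt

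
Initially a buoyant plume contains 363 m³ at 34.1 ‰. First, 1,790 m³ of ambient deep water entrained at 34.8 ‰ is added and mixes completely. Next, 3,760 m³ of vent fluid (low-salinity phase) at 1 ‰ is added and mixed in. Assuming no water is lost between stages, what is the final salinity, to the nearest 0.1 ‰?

13.3 ‰

Total salt / total volume:
Initial salt = 363×34.1 = 12,378.3
After stage 1: salt = 12,378.3 + 1,790×34.8 = 74,670.3; volume = 2,153 m³; S = 34.682 ‰
After stage 2: salt = 74,670.3 + 3,760×1 = 78,430.3; volume = 5,913 m³
S = 78,430.3 / 5,913 = 13.264 ‰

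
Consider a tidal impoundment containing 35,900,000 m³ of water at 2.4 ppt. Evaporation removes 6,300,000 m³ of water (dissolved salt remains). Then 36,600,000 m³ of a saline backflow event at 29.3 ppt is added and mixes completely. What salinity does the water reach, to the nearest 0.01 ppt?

17.50 ppt

After evaporation: salt = 35,900,000×2.4 = 86,160,000; volume = 35,900,000 − 6,300,000 = 29,600,000 m³
After mixing: salt = 86,160,000 + 36,600,000×29.3 = 1,158,540,000; volume = 29,600,000 + 36,600,000 = 66,200,000 m³
S = 1,158,540,000 / 66,200,000 = 17.5006 ppt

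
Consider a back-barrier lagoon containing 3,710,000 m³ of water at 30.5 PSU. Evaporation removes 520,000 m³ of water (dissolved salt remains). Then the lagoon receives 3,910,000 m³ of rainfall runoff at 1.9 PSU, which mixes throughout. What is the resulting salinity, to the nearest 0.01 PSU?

After evaporation: salt = 3,710,000×30.5 = 113,155,000; volume = 3,710,000 − 520,000 = 3,190,000 m³
After mixing: salt = 113,155,000 + 3,910,000×1.9 = 120,584,000; volume = 3,190,000 + 3,910,000 = 7,100,000 m³
S = 120,584,000 / 7,100,000 = 16.9837 PSU

16.98 PSU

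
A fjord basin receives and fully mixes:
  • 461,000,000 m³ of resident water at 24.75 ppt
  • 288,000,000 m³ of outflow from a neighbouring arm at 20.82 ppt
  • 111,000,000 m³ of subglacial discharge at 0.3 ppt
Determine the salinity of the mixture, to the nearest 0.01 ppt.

By conservation of dissolved salt,
salt = 461,000,000×24.75 + 288,000,000×20.82 + 111,000,000×0.3 = 11,409,750,000 + 5,996,160,000 + 33,300,000 = 17,439,210,000
volume = 461,000,000 + 288,000,000 + 111,000,000 = 860,000,000 m³
S = 17,439,210,000 / 860,000,000 = 20.2782 ppt

20.28 ppt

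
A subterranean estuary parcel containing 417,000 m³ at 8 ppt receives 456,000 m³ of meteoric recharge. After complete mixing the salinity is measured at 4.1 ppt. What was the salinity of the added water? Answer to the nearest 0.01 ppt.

0.53 ppt

Salt balance: 417,000×8 + 456,000×S = 873,000×4.1
3,336,000 + 456,000·S = 3,579,300
S = (3,579,300 − 3,336,000) / 456,000 = 0.5336 ppt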